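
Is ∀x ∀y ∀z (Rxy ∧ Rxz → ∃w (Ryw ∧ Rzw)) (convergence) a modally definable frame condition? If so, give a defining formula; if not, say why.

The condition is convergence. A defining modal formula is ◇□p → □◇p.
Suppose ◇□p→□◇p is valid. Take Rxy, Rxz and set V(p)={w : Ryw}. Then □p at y so ◇□p at x, so □◇p at x, so ◇p at z, giving w with Rzw and Ryw.

Definable; ◇□p → □◇p defines it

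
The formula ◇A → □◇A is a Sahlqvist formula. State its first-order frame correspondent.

The Euclidean property

This schema is the 5 axiom.
Its frame correspondent is the Euclidean property — ∀x ∀y ∀z (Rxy ∧ Rxz → Ryz).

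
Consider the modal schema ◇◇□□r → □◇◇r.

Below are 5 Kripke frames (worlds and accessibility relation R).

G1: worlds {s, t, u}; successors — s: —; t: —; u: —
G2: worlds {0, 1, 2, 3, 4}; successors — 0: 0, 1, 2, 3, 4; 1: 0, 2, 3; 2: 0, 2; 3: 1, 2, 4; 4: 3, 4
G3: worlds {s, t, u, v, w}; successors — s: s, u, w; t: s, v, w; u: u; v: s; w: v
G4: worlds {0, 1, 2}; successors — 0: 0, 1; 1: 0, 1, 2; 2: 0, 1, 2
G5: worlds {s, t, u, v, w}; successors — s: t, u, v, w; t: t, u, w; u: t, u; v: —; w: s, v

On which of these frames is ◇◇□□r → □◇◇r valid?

G1, G2, G4

This is the axiom for a generalized confluence (Geach) condition; its first-order frame correspondent is ∀x ∀y ∀z ((xR²y ∧ xRz) → ∃w (yR²w ∧ zR²w)).
G1: ✓.
G2: ✓.
G3: fails — sR²u, sRw but no w* with uR²w* and wR²w*.
G4: ✓.
G5: fails — sR²s, sRv but no w* with sR²w* and vR²w*.
Valid on: G1, G2, G4.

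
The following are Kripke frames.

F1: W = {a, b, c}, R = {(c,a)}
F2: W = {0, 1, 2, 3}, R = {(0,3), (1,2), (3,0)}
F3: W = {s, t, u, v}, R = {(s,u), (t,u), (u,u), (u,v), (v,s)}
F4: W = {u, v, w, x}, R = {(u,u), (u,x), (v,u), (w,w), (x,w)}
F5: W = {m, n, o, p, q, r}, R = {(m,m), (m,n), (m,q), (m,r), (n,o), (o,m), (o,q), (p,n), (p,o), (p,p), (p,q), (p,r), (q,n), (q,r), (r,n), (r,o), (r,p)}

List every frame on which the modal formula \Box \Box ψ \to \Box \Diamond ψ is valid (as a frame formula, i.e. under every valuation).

F3, F4, F5

This is the axiom for a generalized confluence (Geach) condition; its first-order frame correspondent is \forall x \forall z (xRz \to \exists w (x R^2 w \wedge zRw)).
F1: fails — cRa but no w with cR²w and aRw.
F2: fails — 1R2 but no w with 1R²w and 2Rw.
F3: satisfies the condition.
F4: satisfies the condition.
F5: satisfies the condition.
Valid on: F3, F4, F5.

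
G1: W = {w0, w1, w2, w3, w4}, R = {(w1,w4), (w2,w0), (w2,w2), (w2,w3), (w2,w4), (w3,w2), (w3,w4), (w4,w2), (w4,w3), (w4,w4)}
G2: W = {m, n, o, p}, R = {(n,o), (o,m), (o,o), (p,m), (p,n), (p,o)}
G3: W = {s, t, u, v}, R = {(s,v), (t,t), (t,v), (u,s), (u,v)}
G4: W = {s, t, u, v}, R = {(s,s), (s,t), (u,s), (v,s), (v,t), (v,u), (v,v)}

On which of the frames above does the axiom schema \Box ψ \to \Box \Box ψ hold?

This is the axiom for transitivity; its first-order frame correspondent is \forall x \forall y \forall z (Rxy \wedge Ryz \to Rxz).
G1: fails — Rw3w2 and Rw2w0 but not Rw3w0.
G2: fails — Rno and Rom but not Rnm.
G3: ✓.
G4: fails — Rus and Rst but not Rut.

G3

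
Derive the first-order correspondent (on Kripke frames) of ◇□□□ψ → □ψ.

This is a Sahlqvist (Geach-type) schema ◇^1□^3ψ → □^1◇^0ψ.
First-order correspondent: ∀x ∀y ∀z ((xRy ∧ xRz) → ∃w (yR³w ∧ z = w)).

∀x ∀y ∀z ((xRy ∧ xRz) → ∃w (yR³w ∧ z = w))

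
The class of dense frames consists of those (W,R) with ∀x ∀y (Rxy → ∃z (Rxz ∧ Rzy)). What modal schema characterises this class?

The condition is density. The C4 schema □□s → □s defines it.
Suppose □□s→□s is valid. Take Rxy and set V(s)={w : xR²w}. Then □□s at x, so □s at x, so s at y, i.e. ∃z(Rxz∧Rzy).

□□s → □s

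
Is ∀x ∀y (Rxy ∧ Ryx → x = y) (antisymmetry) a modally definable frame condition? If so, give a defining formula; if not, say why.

Modal frame validity is preserved under surjective bounded morphisms.
The 4-cycle (worlds s,t,u,v with s→t→u→v→s) is antisymmetric. Sending even-indexed worlds to a and odd-indexed worlds to b is a surjective bounded morphism onto the two-world frame with a↔b, which is not antisymmetric.
So the class is not modally definable.

Not modally definable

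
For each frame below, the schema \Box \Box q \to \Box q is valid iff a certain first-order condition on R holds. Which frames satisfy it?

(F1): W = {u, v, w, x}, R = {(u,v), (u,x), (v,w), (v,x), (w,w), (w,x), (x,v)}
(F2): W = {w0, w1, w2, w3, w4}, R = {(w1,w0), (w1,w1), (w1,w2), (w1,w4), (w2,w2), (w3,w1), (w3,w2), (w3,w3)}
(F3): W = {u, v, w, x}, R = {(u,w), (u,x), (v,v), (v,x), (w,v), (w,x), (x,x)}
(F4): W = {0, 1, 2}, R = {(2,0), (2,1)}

(F2)

The schema corresponds to density: \forall x \forall y (Rxy \to \exists z (Rxz \wedge Rzy)).
(F1): fails — Rxv but no z with Rxz and Rzv.
(F2): condition met.
(F3): fails — Ruw but no z with Ruz and Rzw.
(F4): fails — R20 but no z with R2z and Rz0.
Valid on: (F2).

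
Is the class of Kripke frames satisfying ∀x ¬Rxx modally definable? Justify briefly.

No

Any modally definable frame class is closed under surjective bounded morphisms.
The 3-cycle (worlds 0,1,2 with 0→1→2→0) is irreflexive, and the map sending every world to a single reflexive point • is a surjective bounded morphism (forth: every edge maps to (•,•); back: every world has a successor). So any modal formula valid on the 3-cycle is also valid on the reflexive point, which is not irreflexive.
So the class is not modally definable.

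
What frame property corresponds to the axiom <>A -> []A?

Suppose ◇A→□A is valid. Take Rxy, Rxz and set V(A)={y}. Then ◇A at x, so □A at x, so A at z, i.e. z=y.
Conversely, any frame satisfying forall x forall y forall z (Rxy & Rxz -> y = z) validates the schema.
So the correspondent is partial functionality.

partial functionality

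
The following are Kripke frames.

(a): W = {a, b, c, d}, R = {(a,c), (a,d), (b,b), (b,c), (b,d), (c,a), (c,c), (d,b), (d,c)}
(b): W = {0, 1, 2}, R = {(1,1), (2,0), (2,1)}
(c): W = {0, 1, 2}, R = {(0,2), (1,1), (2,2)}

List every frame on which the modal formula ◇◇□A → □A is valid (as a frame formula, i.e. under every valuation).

This is the axiom for a generalized confluence (Geach) condition; its first-order frame correspondent is ∀x ∀y ∀z ((xR²y ∧ xRz) → ∃w (yRw ∧ z = w)).
(a): fails — aR²c, aRd but no w with cRw and d=w.
(b): fails — 2R²1, 2R0 but no w with 1Rw and 0=w.
(c): condition met.
Valid on: (c).

(c)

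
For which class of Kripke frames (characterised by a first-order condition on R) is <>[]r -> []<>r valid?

Convergence

Suppose ◇□r→□◇r is valid. Take Rxy, Rxz and set V(r)={w : Ryw}. Then □r at y so ◇□r at x, so □◇r at x, so ◇r at z, giving w with Rzw and Ryw.
Conversely, on a frame with convergence the schema holds at every world under every valuation.
So the correspondent is convergence.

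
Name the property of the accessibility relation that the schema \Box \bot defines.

□⊥ is valid iff no world has any successor (otherwise □⊥ fails at any world with one).
Conversely, any frame satisfying \forall x \forall y \neg Rxy validates the schema.
So the correspondent is emptiness of R.

emptiness of R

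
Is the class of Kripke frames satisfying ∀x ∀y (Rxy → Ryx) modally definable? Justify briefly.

Definable; r → □◇r defines it

Yes: it is symmetry, defined by the B schema r → □◇r.
Suppose r→□◇r is valid. Take Rxy and set V(r)={x}. Then r at x, so □◇r at x, so ◇r at y, so some z with Ryz has r; z=x, i.e. Ryx.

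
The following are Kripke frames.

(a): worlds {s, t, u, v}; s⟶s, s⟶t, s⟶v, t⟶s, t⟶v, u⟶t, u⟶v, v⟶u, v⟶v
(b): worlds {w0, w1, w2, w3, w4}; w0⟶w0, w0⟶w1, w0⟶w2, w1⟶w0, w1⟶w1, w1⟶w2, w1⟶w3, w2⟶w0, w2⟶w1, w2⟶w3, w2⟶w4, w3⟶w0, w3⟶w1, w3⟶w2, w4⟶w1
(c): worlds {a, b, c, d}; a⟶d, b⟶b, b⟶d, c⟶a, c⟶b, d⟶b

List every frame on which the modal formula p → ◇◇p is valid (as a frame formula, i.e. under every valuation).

The schema corresponds to a generalized confluence (Geach) condition: ∀x ∃w (x = w ∧ xR²w).
(a): condition met.
(b): fails — at w4 but no w with w4=w and w4R²w.
(c): fails — at a but no w with a=w and aR²w.

(a)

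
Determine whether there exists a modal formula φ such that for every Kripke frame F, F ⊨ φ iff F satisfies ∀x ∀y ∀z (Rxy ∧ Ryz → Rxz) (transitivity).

Yes, by □p → □□p

Yes: it is transitivity, defined by the 4 schema □p → □□p.
Suppose □p→□□p is valid. Take Rxy, Ryz and set V(p)={w : Rxw}. Then □p at x, so □□p at x, so □p at y, so p at z, i.e. Rxz.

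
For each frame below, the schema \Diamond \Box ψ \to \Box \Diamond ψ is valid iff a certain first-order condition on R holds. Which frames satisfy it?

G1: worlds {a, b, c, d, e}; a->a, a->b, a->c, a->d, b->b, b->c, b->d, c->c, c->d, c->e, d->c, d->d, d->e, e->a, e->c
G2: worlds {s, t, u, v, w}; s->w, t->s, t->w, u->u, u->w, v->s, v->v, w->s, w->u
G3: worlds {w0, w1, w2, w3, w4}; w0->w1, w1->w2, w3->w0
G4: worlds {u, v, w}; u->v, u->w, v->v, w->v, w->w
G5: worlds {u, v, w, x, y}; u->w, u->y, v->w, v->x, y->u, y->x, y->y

This is the axiom for convergence; its first-order frame correspondent is \forall x \forall y \forall z (Rxy \wedge Rxz \to \exists w (Ryw \wedge Rzw)).
G1: ✓.
G2: fails — Rts and Rtw but s and w have no common successor.
G3: fails — Rw1w2 and Rw1w2 but w2 and w2 have no common successor.
G4: ✓.
G5: fails — Ruw and Ruw but w and w have no common successor.

G1, G4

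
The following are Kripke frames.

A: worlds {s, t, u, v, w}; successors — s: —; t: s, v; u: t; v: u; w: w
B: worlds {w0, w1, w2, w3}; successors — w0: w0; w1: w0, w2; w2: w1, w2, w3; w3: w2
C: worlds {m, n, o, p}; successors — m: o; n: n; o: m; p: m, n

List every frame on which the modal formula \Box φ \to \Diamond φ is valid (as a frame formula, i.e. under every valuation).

Frame correspondent (Sahlqvist): \forall x \exists y Rxy — i.e. seriality.
A: fails — world s has no successor.
B: condition met.
C: condition met.
Valid on: B, C.

B, C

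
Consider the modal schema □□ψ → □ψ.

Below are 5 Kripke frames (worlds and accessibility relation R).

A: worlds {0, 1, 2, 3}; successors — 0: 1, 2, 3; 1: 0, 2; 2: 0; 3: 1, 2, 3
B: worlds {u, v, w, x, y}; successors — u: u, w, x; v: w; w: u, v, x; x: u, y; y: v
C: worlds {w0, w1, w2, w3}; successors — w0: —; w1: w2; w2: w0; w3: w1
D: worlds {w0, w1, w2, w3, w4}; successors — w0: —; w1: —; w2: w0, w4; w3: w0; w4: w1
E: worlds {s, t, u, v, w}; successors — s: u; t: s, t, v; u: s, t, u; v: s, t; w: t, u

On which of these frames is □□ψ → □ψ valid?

E

This is the axiom for density; its first-order frame correspondent is ∀x ∀y (Rxy → ∃z (Rxz ∧ Rzy)).
A: fails — R20 but no z with R2z and Rz0.
B: fails — Rvw but no z with Rvz and Rzw.
C: fails — Rw1w2 but no z with Rw1z and Rzw2.
D: fails — Rw2w4 but no z with Rw2z and Rzw4.
E: condition met.
Valid on: E.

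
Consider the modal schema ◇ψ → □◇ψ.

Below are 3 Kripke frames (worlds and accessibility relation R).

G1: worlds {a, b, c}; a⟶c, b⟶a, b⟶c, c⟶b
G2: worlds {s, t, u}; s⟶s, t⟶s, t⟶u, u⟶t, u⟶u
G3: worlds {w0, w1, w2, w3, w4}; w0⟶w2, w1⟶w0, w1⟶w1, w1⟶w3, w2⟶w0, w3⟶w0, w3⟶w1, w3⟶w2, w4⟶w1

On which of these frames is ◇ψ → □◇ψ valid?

none

Frame correspondent (Sahlqvist): ∀x ∀y ∀z (Rxy ∧ Rxz → Ryz) — i.e. the Euclidean property.
G1: fails — Rac and Rac but not Rcc.
G2: fails — Rts and Rtu but not Rsu.
G3: fails — Rw0w2 and Rw0w2 but not Rw2w2.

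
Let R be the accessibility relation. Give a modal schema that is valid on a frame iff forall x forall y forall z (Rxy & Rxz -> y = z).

◇q → □q

This is partial functionality; the standard corresponding axiom is CD: ◇q → □q.
Suppose ◇q→□q is valid. Take Rxy, Rxz and set V(q)={y}. Then ◇q at x, so □q at x, so q at z, i.e. z=y.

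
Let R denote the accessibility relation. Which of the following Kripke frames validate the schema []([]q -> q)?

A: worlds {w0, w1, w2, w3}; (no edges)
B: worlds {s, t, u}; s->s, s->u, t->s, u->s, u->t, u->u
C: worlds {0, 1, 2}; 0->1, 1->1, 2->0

This is the axiom for shift-reflexivity; its first-order frame correspondent is forall x forall y (Rxy -> Ryy).
A: ✓.
B: fails — Rut but not Rtt.
C: fails — R20 but not R00.
Valid on: A.

A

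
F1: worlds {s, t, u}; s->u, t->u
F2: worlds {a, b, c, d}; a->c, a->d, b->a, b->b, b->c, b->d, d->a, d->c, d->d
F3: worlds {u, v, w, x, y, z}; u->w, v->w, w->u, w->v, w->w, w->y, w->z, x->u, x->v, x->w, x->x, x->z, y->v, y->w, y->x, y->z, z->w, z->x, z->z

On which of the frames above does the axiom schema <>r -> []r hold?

F1

This is the axiom for partial functionality; its first-order frame correspondent is forall x forall y forall z (Rxy & Rxz -> y = z).
F1: satisfies the condition.
F2: fails — a sees both c and d.
F3: fails — w sees both u and v.
Valid on: F1.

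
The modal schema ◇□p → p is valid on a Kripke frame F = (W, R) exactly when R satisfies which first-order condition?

Replacing p by ¬p and contraposing gives the equivalent schema p → □◇p.
Suppose p→□◇p is valid. Take Rxy and set V(p)={x}. Then p at x, so □◇p at x, so ◇p at y, so some z with Ryz has p; z=x, i.e. Ryx.

symmetry: ∀x ∀y (Rxy → Ryx)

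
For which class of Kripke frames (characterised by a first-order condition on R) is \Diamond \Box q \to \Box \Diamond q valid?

Suppose ◇□q→□◇q is valid. Take Rxy, Rxz and set V(q)={w : Ryw}. Then □q at y so ◇□q at x, so □◇q at x, so ◇q at z, giving w with Rzw and Ryw.

convergence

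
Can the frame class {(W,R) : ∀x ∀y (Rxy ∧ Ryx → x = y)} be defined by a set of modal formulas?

Not modally definable

If a class were modally definable it would be closed under surjective bounded morphisms (Goldblatt–Thomason).
The 4-cycle (worlds a,b,c,d with a→b→c→d→a) is antisymmetric. Sending even-indexed worlds to s and odd-indexed worlds to t is a surjective bounded morphism onto the two-world frame with s↔t, which is not antisymmetric.
Hence antisymmetry is not modally definable.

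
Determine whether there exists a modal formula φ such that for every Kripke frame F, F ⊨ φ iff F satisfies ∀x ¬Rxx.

Modal frame validity is preserved under surjective bounded morphisms.
The 5-cycle (worlds 0,1,2,3,4 with 0→1→2→3→4→0) is irreflexive, and the map sending every world to a single reflexive point • is a surjective bounded morphism (forth: every edge maps to (•,•); back: every world has a successor). So any modal formula valid on the 5-cycle is also valid on the reflexive point, which is not irreflexive.
So the class is not modally definable.

Not definable by any modal formula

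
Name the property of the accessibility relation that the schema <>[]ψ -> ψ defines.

Replacing ψ by ¬ψ and contraposing gives the equivalent schema ψ → □◇ψ.
Suppose ψ→□◇ψ is valid. Take Rxy and set V(ψ)={x}. Then ψ at x, so □◇ψ at x, so ◇ψ at y, so some z with Ryz has ψ; z=x, i.e. Ryx.

Symmetry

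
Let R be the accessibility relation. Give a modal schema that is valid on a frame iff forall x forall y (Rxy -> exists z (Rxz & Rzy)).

□□r → □r

This is density; the standard corresponding axiom is C4: □□r → □r.
Suppose □□r→□r is valid. Take Rxy and set V(r)={w : xR²w}. Then □□r at x, so □r at x, so r at y, i.e. ∃z(Rxz∧Rzy).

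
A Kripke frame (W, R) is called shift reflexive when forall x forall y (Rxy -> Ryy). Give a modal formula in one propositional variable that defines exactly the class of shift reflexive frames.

□(□s → s)

A defining formula is □(□s → s) (the T□ axiom).
Suppose □(□s→s) is valid. Take Rxy and set V(s)={w : Ryw}. Then at y, □s holds; since □(□s→s) at x, □s→s at y, so s at y, i.e. Ryy.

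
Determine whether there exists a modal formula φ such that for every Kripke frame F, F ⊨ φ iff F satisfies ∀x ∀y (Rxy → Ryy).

Definable; □(□p → p) defines it

Yes: it is shift-reflexivity, defined by the T□ schema □(□p → p).
Suppose □(□p→p) is valid. Take Rxy and set V(p)={w : Ryw}. Then at y, □p holds; since □(□p→p) at x, □p→p at y, so p at y, i.e. Ryy.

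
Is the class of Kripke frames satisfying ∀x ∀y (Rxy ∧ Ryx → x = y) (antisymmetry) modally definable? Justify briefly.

No — not modally definable

Modal frame validity is preserved under surjective bounded morphisms.
The 4-cycle (worlds s,t,u,v with s→t→u→v→s) is antisymmetric. Sending even-indexed worlds to a and odd-indexed worlds to b is a surjective bounded morphism onto the two-world frame with a↔b, which is not antisymmetric.
So no modal formula (or set of formulas) defines exactly the antisymmetric frames.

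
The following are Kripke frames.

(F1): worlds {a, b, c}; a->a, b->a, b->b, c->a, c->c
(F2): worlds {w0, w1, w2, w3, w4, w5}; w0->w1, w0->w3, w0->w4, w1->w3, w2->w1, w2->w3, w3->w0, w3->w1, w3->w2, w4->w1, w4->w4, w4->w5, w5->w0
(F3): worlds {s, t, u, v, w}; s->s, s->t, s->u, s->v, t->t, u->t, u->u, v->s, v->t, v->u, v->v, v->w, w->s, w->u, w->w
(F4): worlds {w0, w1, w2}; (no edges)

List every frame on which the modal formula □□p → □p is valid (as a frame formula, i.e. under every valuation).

This is the axiom for density; its first-order frame correspondent is ∀x ∀y (Rxy → ∃z (Rxz ∧ Rzy)).
(F1): ✓.
(F2): fails — Rw1w3 but no z with Rw1z and Rzw3.
(F3): ✓.
(F4): ✓.

(F1), (F3), (F4)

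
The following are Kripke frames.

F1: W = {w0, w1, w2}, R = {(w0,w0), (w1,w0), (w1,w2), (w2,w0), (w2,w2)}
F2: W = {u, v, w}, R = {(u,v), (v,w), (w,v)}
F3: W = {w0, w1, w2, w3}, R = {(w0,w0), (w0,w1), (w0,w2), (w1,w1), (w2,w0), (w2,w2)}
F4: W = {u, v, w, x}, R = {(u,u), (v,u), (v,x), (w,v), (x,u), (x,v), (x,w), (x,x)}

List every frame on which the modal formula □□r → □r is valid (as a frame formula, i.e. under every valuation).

F1, F3

This is the axiom for density; its first-order frame correspondent is ∀x ∀y (Rxy → ∃z (Rxz ∧ Rzy)).
F1: satisfies the condition.
F2: fails — Ruv but no z with Ruz and Rzv.
F3: satisfies the condition.
F4: fails — Rwv but no z with Rwz and Rzv.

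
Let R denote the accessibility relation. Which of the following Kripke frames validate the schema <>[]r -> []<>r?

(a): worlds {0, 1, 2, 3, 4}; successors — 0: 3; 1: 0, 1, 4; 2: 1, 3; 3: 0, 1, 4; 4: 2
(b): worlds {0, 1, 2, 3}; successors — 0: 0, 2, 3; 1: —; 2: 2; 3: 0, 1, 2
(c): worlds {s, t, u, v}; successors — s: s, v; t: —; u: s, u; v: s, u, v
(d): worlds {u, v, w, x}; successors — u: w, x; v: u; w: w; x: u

The schema corresponds to convergence: forall x forall y forall z (Rxy & Rxz -> exists w (Ryw & Rzw)).
(a): fails — R10 and R11 but 0 and 1 have no common successor.
(b): fails — R32 and R31 but 2 and 1 have no common successor.
(c): ✓.
(d): fails — Ruw and Rux but w and x have no common successor.
Valid on: (c).

(c)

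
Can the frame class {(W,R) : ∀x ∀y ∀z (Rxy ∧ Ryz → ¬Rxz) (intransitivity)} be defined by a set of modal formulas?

If a class were modally definable it would be closed under surjective bounded morphisms (Goldblatt–Thomason).
The 3-cycle (worlds w0,w1,w2 with w0→w1→w2→w0) is intransitive. Mapping every world to a single reflexive point • is a surjective bounded morphism; the reflexive point is not intransitive (R••∧R•• but R••).
So no modal formula (or set of formulas) defines exactly the intransitive frames.

Not definable by any modal formula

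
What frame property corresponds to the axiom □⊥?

□⊥ is valid iff no world has any successor (otherwise □⊥ fails at any world with one).
The converse is a direct semantic check.
So the correspondent is emptiness of R.

emptiness of R: ∀x ∀y ¬Rxy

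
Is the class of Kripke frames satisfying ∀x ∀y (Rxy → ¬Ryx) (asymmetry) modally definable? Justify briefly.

No

If a class were modally definable it would be closed under surjective bounded morphisms (Goldblatt–Thomason).
The 5-cycle (worlds s,t,u,v,w with s→t→u→v→w→s) is asymmetric. Mapping every world to a single reflexive point • is a surjective bounded morphism, and the reflexive point is not asymmetric (R•• but asymmetry requires ¬R••).
So no modal formula (or set of formulas) defines exactly the asymmetric frames.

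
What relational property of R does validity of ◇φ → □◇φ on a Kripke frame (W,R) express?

The Euclidean property

Suppose ◇φ→□◇φ is valid. Take Rxy, Rxz and set V(φ)={y}. Then ◇φ at x, so □◇φ at x, so ◇φ at z, so some w with Rzw has φ; w=y, i.e. Rzy. By symmetry of the argument, Ryz.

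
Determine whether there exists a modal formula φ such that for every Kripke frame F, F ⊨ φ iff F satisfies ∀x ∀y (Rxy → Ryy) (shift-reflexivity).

Yes, by □(□q → q)

The condition is shift-reflexivity. A defining modal formula is □(□q → q).
Suppose □(□q→q) is valid. Take Rxy and set V(q)={w : Ryw}. Then at y, □q holds; since □(□q→q) at x, □q→q at y, so q at y, i.e. Ryy.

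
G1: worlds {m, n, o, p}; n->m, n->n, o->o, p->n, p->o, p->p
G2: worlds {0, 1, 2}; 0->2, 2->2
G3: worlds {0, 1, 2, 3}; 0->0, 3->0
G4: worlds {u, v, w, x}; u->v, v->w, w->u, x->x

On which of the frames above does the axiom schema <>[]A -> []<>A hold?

G2, G3, G4

The schema corresponds to convergence: forall x forall y forall z (Rxy & Rxz -> exists w (Ryw & Rzw)).
G1: fails — Rnn and Rnm but n and m have no common successor.
G2: condition met.
G3: condition met.
G4: condition met.
Valid on: G2, G3, G4.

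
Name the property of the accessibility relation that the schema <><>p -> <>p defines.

This schema is equivalent to the 4 axiom □p → □□p.
It corresponds to transitivity: forall x forall y forall z (Rxy & Ryz -> Rxz).

transitivity: forall x forall y forall z (Rxy & Ryz -> Rxz)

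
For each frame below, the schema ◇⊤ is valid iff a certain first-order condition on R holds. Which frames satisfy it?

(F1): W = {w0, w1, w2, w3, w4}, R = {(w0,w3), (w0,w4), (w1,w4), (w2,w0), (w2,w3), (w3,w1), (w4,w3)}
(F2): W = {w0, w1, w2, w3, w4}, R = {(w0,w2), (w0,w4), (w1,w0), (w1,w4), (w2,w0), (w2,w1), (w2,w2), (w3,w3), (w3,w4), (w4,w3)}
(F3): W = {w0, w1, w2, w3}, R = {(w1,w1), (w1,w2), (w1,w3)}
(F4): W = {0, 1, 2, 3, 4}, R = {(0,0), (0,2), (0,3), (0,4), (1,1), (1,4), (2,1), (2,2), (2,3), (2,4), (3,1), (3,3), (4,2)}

The schema corresponds to seriality: ∀x ∃y Rxy.
(F1): condition met.
(F2): condition met.
(F3): fails — world w0 has no successor.
(F4): condition met.

(F1), (F2), (F4)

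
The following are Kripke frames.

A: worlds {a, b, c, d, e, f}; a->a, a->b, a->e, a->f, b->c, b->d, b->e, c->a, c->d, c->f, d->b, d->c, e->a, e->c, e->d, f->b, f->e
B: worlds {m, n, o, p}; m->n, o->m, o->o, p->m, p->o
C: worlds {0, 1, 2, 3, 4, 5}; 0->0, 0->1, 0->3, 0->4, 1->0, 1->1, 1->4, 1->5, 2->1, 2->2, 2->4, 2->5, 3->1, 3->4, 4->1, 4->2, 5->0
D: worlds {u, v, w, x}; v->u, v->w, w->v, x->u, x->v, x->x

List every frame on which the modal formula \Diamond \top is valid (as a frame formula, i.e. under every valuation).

Frame correspondent (Sahlqvist): \forall x \exists y Rxy — i.e. seriality.
A: satisfies the condition.
B: fails — world n has no successor.
C: satisfies the condition.
D: fails — world u has no successor.
Valid on: A, C.

A, C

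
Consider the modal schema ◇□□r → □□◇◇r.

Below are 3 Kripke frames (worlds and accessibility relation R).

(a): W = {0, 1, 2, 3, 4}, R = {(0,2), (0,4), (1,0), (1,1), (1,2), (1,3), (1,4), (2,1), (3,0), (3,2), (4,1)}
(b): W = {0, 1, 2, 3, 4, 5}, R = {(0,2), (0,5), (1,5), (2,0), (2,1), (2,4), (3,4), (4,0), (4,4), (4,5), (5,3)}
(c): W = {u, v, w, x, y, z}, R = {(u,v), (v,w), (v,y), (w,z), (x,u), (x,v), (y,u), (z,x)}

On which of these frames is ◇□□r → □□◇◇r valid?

(a)

The schema corresponds to a generalized confluence (Geach) condition: ∀x ∀y ∀z ((xRy ∧ xR²z) → ∃w (yR²w ∧ zR²w)).
(a): condition met.
(b): fails — 0R2, 0R²1 but no w with 2R²w and 1R²w.
(c): fails — uRv, uR²w but no t with vR²t and wR²t.
Valid on: (a).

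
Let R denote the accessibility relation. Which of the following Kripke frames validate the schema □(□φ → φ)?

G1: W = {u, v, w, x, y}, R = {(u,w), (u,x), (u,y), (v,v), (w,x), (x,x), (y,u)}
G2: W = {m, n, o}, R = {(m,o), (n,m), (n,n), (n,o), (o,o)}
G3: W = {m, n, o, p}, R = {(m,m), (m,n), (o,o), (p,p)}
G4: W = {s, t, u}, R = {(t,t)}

Frame correspondent (Sahlqvist): ∀x ∀y (Rxy → Ryy) — i.e. shift-reflexivity.
G1: fails — Ruw but not Rww.
G2: fails — Rnm but not Rmm.
G3: fails — Rmn but not Rnn.
G4: holds.
Valid on: G4.

G4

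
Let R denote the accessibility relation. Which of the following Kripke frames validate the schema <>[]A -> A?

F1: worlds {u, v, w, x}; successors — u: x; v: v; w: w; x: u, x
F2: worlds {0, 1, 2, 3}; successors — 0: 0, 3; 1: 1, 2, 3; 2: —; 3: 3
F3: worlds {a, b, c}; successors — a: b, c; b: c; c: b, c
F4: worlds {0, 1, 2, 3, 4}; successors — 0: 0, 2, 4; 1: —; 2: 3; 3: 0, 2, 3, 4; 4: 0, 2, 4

F1

This is the axiom for symmetry; its first-order frame correspondent is forall x forall y (Rxy -> Ryx).
F1: holds.
F2: fails — R12 but not R21.
F3: fails — Rab but not Rba.
F4: fails — R34 but not R43.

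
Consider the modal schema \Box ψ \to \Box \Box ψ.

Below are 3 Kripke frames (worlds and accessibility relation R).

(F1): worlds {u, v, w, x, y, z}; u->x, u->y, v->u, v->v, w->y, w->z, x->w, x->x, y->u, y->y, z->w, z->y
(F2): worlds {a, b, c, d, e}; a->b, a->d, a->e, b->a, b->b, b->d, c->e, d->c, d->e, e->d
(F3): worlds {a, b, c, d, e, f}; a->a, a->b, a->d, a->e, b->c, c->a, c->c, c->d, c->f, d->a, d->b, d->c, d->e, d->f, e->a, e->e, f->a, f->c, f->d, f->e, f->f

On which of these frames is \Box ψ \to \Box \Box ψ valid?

none

The schema corresponds to transitivity: \forall x \forall y \forall z (Rxy \wedge Ryz \to Rxz).
(F1): fails — Rxw and Rwy but not Rxy.
(F2): fails — Rab and Rba but not Raa.
(F3): fails — Rcd and Rdb but not Rcb.
Valid on no frame.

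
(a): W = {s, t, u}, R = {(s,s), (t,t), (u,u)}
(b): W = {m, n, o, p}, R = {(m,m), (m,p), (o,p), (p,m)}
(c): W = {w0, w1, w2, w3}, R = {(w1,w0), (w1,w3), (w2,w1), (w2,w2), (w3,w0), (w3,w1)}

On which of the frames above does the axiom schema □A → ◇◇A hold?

Frame correspondent (Sahlqvist): ∀x ∃w (xRw ∧ xR²w) — i.e. a generalized confluence (Geach) condition.
(a): condition met.
(b): fails — at n but no w with nRw and nR²w.
(c): fails — at w0 but no w with w0Rw and w0R²w.
Valid on: (a).

(a)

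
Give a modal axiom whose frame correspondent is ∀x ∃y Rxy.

A defining formula is □s → ◇s (the D axiom).
Suppose □s→◇s is valid. At any x set V(s)=W. Then □s at x, so ◇s at x, so x has a successor.

□s → ◇s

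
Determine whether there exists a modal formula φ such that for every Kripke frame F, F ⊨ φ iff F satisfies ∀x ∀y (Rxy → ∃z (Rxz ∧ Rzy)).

Yes: it is density, defined by the C4 schema □□q → □q.
Suppose □□q→□q is valid. Take Rxy and set V(q)={w : xR²w}. Then □□q at x, so □q at x, so q at y, i.e. ∃z(Rxz∧Rzy).

Definable; □□q → □q defines it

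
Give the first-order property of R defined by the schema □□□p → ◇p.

This is a Sahlqvist (Geach-type) schema ◇^0□^3p → □^0◇^1p.
Minimal-valuation argument: fix x; take any y with xR^0y and any z with xR^0z. Set V(p) to the set of worlds R-reachable from y in exactly 3 steps. Then □^3p holds at y, so the antecedent holds at x; validity forces ◇^1p at z, giving a w with zR^1w and yR^3w.
First-order correspondent: ∀x ∃w (xR³w ∧ xRw).

∀x ∃w (xR³w ∧ xRw)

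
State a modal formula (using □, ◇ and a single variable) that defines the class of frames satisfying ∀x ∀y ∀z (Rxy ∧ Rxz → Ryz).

A defining formula is ◇p → □◇p (the 5 axiom).
Suppose ◇p→□◇p is valid. Take Rxy, Rxz and set V(p)={y}. Then ◇p at x, so □◇p at x, so ◇p at z, so some w with Rzw has p; w=y, i.e. Rzy. By symmetry of the argument, Ryz.

◇p → □◇p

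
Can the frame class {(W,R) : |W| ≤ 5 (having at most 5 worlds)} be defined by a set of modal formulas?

No — not modally definable

Any modally definable frame class is closed under disjoint unions.
Any modal formula valid on each of 6 disjoint one-world frames is valid on their disjoint union (validity is preserved under disjoint unions). Each one-world frame has |W|=1≤5, but the union has |W|=6.
So no modal formula (or set of formulas) defines exactly the |W|≤5 frames.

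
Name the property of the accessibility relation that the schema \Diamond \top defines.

Seriality

This is a form of the D axiom.
Its frame correspondent is seriality — \forall x \exists y Rxy.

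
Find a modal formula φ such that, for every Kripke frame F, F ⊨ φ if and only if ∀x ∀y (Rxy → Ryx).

r → □◇r

A defining formula is r → □◇r (the B axiom).
Suppose r→□◇r is valid. Take Rxy and set V(r)={x}. Then r at x, so □◇r at x, so ◇r at y, so some z with Ryz has r; z=x, i.e. Ryx.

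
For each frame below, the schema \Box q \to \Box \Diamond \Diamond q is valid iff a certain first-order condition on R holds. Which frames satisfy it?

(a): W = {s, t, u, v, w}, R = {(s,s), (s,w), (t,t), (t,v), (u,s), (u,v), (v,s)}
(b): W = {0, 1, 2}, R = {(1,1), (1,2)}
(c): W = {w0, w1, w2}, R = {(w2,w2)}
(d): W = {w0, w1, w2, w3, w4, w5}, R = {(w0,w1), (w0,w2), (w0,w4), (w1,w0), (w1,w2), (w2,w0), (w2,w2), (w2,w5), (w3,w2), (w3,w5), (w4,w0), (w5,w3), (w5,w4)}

(c), (d)

The schema corresponds to a generalized confluence (Geach) condition: \forall x \forall z (xRz \to \exists w (xRw \wedge z R^2 w)).
(a): fails — sRw but no w* with sRw* and wR²w*.
(b): fails — 1R2 but no w with 1Rw and 2R²w.
(c): condition met.
(d): condition met.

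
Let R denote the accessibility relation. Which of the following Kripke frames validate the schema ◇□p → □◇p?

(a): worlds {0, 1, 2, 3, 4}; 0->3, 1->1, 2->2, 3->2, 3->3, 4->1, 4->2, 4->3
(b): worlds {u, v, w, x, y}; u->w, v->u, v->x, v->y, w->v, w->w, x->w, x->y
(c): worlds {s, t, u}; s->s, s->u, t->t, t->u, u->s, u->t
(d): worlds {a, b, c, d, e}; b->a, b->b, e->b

This is the axiom for convergence; its first-order frame correspondent is ∀x ∀y ∀z (Rxy ∧ Rxz → ∃w (Ryw ∧ Rzw)).
(a): fails — R43 and R41 but 3 and 1 have no common successor.
(b): fails — Rvu and Rvy but u and y have no common successor.
(c): condition met.
(d): fails — Rba and Rba but a and a have no common successor.
Valid on: (c).

(c)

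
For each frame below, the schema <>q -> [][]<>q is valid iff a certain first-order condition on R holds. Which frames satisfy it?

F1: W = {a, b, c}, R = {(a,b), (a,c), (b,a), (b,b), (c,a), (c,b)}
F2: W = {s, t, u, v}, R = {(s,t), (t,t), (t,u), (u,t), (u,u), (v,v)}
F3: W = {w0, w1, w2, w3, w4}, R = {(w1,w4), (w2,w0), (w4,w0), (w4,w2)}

F2

This is the axiom for a generalized confluence (Geach) condition; its first-order frame correspondent is forall x forall y forall z ((xRy & x R^2 z) -> exists w (y = w & zRw)).
F1: fails — aRc, aR²b but no w with c=w and bRw.
F2: condition met.
F3: fails — w1Rw4, w1R²w0 but no w with w4=w and w0Rw.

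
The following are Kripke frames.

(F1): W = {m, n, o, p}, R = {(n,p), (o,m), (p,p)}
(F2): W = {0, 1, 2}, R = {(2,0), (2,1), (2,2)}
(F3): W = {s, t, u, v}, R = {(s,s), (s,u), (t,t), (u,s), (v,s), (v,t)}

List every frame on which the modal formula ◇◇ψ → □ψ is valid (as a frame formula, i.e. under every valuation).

(F1)

The schema corresponds to a generalized confluence (Geach) condition: ∀x ∀y ∀z ((xR²y ∧ xRz) → ∃w (y = w ∧ z = w)).
(F1): holds.
(F2): fails — 2R²0, 2R1 but 0 ≠ 1.
(F3): fails — sR²s, sRu but s ≠ u.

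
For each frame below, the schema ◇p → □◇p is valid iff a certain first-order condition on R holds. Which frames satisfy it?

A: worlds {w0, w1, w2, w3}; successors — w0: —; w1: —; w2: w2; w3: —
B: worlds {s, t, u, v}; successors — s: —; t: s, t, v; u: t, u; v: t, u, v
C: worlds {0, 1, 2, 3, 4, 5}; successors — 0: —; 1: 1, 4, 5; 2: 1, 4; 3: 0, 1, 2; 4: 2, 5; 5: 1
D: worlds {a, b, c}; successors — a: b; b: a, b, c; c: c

This is the axiom for the Euclidean property; its first-order frame correspondent is ∀x ∀y ∀z (Rxy ∧ Rxz → Ryz).
A: satisfies the condition.
B: fails — Rtv and Rts but not Rvs.
C: fails — R14 and R11 but not R41.
D: fails — Rbc and Rbb but not Rcb.
Valid on: A.

A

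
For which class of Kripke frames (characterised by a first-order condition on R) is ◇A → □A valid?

partial functionality: ∀x ∀y ∀z (Rxy ∧ Rxz → y = z)

This is the CD axiom.
Its frame correspondent is partial functionality — ∀x ∀y ∀z (Rxy ∧ Rxz → y = z).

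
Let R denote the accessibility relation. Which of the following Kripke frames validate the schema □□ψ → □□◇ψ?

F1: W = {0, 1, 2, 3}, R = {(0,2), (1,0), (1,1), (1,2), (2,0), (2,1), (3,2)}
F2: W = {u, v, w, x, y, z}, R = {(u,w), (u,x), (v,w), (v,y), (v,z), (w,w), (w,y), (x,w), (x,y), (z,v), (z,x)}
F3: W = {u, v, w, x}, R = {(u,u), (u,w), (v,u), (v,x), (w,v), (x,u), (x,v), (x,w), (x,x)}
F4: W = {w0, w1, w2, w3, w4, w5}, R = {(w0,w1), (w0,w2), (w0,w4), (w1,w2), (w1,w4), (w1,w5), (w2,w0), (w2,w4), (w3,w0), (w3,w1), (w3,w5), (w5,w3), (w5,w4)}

The schema corresponds to a generalized confluence (Geach) condition: ∀x ∀z (xR²z → ∃w (xR²w ∧ zRw)).
F1: fails — 0R²0 but no w with 0R²w and 0Rw.
F2: fails — uR²y but no t with uR²t and yRt.
F3: condition met.
F4: fails — w0R²w4 but no w with w0R²w and w4Rw.
Valid on: F3.

F3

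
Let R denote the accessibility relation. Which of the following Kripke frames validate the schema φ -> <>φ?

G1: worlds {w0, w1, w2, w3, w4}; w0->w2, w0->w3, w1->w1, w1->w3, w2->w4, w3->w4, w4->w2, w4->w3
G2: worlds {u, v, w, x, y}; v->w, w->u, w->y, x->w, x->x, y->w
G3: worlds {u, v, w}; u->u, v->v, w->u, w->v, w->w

G3

This is the axiom for reflexivity; its first-order frame correspondent is forall x Rxx.
G1: fails — world w0 does not see itself.
G2: fails — world u does not see itself.
G3: holds.
Valid on: G3.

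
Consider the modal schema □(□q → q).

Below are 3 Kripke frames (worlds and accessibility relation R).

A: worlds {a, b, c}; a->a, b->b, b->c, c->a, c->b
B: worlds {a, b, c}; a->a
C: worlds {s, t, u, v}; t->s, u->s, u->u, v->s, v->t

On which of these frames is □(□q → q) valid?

The schema corresponds to shift-reflexivity: ∀x ∀y (Rxy → Ryy).
A: fails — Rbc but not Rcc.
B: condition met.
C: fails — Rus but not Rss.

B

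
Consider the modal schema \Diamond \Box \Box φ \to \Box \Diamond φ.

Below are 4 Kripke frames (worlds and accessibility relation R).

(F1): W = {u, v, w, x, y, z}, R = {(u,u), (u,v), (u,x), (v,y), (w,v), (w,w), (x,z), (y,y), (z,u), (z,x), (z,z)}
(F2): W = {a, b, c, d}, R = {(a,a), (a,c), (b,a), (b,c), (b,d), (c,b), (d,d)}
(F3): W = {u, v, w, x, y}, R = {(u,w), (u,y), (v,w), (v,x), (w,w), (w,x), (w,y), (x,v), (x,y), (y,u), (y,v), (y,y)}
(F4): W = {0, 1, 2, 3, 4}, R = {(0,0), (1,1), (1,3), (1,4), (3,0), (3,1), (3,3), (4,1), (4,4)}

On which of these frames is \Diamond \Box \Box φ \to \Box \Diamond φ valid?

Frame correspondent (Sahlqvist): \forall x \forall y \forall z ((xRy \wedge xRz) \to \exists w (y R^2 w \wedge zRw)) — i.e. a generalized confluence (Geach) condition.
(F1): fails — uRv, uRu but no t with vR²t and uRt.
(F2): fails — aRc, aRc but no w with cR²w and cRw.
(F3): satisfies the condition.
(F4): fails — 3R0, 3R1 but no w with 0R²w and 1Rw.
Valid on: (F3).

(F3)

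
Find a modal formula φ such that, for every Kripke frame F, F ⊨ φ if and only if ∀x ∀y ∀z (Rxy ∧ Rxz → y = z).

◇r → □r

The condition is partial functionality. The CD schema ◇r → □r defines it.
Suppose ◇r→□r is valid. Take Rxy, Rxz and set V(r)={y}. Then ◇r at x, so □r at x, so r at z, i.e. z=y.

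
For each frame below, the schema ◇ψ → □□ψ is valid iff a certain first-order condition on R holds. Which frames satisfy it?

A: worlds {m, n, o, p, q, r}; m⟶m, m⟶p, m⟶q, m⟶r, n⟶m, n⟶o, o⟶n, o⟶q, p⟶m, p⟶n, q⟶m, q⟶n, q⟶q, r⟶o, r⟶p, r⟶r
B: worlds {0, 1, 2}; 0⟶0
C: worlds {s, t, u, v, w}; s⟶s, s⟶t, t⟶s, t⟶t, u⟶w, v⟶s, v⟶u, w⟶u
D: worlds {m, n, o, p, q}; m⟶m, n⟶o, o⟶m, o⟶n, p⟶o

The schema corresponds to a generalized confluence (Geach) condition: ∀x ∀y ∀z ((xRy ∧ xR²z) → ∃w (y = w ∧ z = w)).
A: fails — mRm, mR²n but m ≠ n.
B: holds.
C: fails — sRs, sR²t but s ≠ t.
D: fails — nRo, nR²m but o ≠ m.

B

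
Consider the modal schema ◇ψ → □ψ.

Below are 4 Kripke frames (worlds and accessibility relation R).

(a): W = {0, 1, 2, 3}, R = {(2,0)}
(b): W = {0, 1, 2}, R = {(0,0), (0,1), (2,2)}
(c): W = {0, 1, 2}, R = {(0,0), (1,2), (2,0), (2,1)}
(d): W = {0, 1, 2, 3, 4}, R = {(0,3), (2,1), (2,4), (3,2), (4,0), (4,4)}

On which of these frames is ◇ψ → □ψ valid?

The schema corresponds to partial functionality: ∀x ∀y ∀z (Rxy ∧ Rxz → y = z).
(a): condition met.
(b): fails — 0 sees both 0 and 1.
(c): fails — 2 sees both 0 and 1.
(d): fails — 2 sees both 1 and 4.
Valid on: (a).

(a)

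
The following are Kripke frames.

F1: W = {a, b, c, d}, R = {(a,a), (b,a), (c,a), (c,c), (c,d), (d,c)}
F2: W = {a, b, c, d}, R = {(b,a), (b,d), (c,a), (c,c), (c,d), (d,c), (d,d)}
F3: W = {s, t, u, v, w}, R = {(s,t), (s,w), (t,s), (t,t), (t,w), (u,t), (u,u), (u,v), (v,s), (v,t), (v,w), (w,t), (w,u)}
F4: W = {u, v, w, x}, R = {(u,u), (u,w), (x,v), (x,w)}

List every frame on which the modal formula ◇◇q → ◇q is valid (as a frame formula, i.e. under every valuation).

Frame correspondent (Sahlqvist): ∀x ∀y ∀z (Rxy ∧ Ryz → Rxz) — i.e. transitivity.
F1: fails — Rdc and Rcd but not Rdd.
F2: fails — Rdc and Rca but not Rda.
F3: fails — Ruv and Rvw but not Ruw.
F4: holds.

F4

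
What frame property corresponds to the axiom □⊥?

□⊥ is valid iff no world has any successor (otherwise □⊥ fails at any world with one).
Conversely, on a frame with emptiness of R the schema holds at every world under every valuation.
Frame condition: ∀x ∀y ¬Rxy.

Emptiness of R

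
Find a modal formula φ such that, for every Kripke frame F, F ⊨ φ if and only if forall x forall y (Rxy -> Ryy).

□(□q → q)

A defining formula is □(□q → q) (the T□ axiom).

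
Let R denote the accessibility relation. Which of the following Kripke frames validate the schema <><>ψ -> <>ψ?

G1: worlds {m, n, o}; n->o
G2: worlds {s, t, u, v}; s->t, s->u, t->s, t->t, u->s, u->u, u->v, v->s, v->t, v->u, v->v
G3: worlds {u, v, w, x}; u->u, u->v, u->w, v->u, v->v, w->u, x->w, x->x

Frame correspondent (Sahlqvist): forall x forall y forall z (Rxy & Ryz -> Rxz) — i.e. transitivity.
G1: condition met.
G2: fails — Ruv and Rvt but not Rut.
G3: fails — Rxw and Rwu but not Rxu.
Valid on: G1.

G1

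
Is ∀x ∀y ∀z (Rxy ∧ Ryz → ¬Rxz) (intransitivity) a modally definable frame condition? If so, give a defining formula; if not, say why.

Modal frame validity is preserved under surjective bounded morphisms.
The 5-cycle (worlds 0,1,2,3,4 with 0→1→2→3→4→0) is intransitive. Mapping every world to a single reflexive point • is a surjective bounded morphism; the reflexive point is not intransitive (R••∧R•• but R••).
Hence intransitivity is not modally definable.

No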